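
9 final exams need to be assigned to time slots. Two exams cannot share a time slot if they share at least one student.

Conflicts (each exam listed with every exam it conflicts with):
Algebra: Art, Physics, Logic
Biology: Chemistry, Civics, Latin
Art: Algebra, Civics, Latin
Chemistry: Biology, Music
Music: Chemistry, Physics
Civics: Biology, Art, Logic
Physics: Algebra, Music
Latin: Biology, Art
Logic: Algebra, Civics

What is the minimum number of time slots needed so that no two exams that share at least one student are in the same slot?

3

The cycle Chemistry-Biology-Civics-Logic-Algebra-Physics-Music-Chemistry has odd length 7, so it cannot be 2-colored; at least 3 time slots are needed.
3 time slots suffice: time slot 1 → {Algebra, Music, Civics, Latin}; time slot 2 → {Biology, Art, Physics, Logic}; time slot 3 → {Chemistry}. No two conflicting exams share a time slot.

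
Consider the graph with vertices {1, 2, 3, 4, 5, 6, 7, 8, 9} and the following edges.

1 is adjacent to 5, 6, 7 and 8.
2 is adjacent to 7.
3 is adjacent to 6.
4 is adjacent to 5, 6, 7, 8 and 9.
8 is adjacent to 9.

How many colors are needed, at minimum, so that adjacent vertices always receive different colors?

4, 8, 9 form a triangle, so at least 3 colors are needed.
3 colors suffice: color red → {1, 2, 3, 4}; color blue → {5, 6, 7, 8}; color green → {9}. Every edge joins two different colors.

3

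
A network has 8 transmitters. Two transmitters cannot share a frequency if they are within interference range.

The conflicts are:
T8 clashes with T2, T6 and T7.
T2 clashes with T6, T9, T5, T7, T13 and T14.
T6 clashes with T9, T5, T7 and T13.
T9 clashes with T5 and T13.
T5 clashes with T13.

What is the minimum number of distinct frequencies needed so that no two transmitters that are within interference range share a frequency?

5

T2, T6, T9, T5, T13 are mutually in conflict, so at least 5 frequencies are needed.
A valid assignment using 5 frequencies: T8=4, T2=1, T6=2, T9=4, T5=3, T7=3, T13=5, T14=2. No two conflicting transmitters share a frequency.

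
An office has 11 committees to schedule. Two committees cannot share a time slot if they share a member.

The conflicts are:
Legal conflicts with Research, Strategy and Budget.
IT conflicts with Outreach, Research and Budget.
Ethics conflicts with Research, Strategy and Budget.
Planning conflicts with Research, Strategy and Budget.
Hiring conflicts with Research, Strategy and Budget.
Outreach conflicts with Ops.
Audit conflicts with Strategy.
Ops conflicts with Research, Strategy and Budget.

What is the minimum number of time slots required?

Ethics and Research conflict, so at least 2 time slots are needed.
Using 2 time slots: Legal=2, IT=2, Ethics=2, Planning=2, Hiring=2, Outreach=1, Audit=2, Ops=2, Research=1, Strategy=1, Budget=1. Every pair that conflicts lands in different time slots.

2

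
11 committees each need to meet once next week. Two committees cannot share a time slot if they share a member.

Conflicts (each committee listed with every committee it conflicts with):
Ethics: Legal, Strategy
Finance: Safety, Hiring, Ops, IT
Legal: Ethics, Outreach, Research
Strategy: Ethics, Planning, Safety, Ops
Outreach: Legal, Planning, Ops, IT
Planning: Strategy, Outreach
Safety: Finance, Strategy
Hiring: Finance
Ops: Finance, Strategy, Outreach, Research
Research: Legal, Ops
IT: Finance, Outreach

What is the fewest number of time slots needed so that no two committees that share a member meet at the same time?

The cycle Research-Ops-Strategy-Ethics-Legal-Research has odd length 5, so it cannot be 2-colored; at least 3 time slots are needed.
A valid assignment using 3 time slots: Ethics=3, Finance=1, Legal=2, Strategy=1, Outreach=1, Planning=2, Safety=2, Hiring=2, Ops=2, Research=1, IT=2. No two conflicting committees share a time slot.

3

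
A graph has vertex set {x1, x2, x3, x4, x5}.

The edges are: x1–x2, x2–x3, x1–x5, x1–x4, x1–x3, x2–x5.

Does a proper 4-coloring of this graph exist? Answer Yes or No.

The chromatic number is 3. x1, x2, x5 are pairwise adjacent, so at least 3 colors are needed.
A valid assignment using 3 colors: x1=red, x2=blue, x3=green, x4=blue, x5=green.
Since 4 ≥ 3, a proper 4-coloring certainly exists.

Yes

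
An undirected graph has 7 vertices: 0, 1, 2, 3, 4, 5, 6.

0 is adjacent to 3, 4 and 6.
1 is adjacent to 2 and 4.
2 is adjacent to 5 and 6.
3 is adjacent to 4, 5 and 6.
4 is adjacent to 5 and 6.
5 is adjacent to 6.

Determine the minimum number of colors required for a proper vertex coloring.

4

0, 3, 4, 6 form a clique, so at least 4 colors are needed.
4 colors suffice: color red → {2, 4}; color blue → {1, 6}; color green → {3}; color yellow → {0, 5}. No two adjacent vertices share a color.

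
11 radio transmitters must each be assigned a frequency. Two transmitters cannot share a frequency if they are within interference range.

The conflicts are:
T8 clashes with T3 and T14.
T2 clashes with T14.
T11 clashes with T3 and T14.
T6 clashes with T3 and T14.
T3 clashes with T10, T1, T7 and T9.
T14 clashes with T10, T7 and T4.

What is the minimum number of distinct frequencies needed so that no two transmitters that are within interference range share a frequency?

2

T3 and T7 conflict, so at least 2 frequencies are needed.
A valid assignment using 2 frequencies: T8=2, T2=2, T11=2, T6=2, T3=1, T14=1, T10=2, T1=2, T7=2, T4=2, T9=2. No two conflicting transmitters share a frequency.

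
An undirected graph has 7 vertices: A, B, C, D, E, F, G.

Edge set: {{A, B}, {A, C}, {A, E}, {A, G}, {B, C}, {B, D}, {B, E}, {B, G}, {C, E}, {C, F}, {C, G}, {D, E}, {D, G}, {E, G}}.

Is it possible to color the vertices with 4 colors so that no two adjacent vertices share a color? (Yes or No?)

A, B, C, E, G are pairwise adjacent (a clique of size 5), so at least 5 colors are needed.
So 4 colors are not enough.

No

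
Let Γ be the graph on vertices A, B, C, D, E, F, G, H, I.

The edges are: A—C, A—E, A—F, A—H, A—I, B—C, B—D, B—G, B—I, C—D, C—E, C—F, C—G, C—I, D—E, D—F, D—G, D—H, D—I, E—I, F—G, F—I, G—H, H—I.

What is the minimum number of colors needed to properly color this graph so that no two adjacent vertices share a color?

4

B, C, D, I form a clique, so at least 4 colors are needed.
One proper 4-coloring: A=1, B=4, C=3, D=1, E=4, F=4, G=2, H=3, I=2. Every edge joins two different colors.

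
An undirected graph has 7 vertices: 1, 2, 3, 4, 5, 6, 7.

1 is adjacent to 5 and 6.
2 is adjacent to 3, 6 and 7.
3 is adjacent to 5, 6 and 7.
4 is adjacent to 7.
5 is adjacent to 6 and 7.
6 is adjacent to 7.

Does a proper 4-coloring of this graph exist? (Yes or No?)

Yes

The chromatic number is 4. 3, 5, 6, 7 are pairwise adjacent (a clique of size 4), so at least 4 colors are needed.
One proper 4-coloring: 1=a, 2=d, 3=c, 4=b, 5=d, 6=b, 7=a.
That is already a proper 4-coloring.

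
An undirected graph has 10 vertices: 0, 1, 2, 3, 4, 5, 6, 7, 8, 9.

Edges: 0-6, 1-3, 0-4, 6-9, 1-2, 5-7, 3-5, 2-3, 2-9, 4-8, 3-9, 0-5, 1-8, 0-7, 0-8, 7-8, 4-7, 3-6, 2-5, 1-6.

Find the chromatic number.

4

0, 4, 7, 8 are mutually adjacent (a clique of size 4), so at least 4 colors are needed.
4 colors suffice: color red → {0, 3}; color blue → {5, 6, 8}; color green → {2, 7}; color yellow → {1, 4, 9}. Each edge has distinct colors on its endpoints.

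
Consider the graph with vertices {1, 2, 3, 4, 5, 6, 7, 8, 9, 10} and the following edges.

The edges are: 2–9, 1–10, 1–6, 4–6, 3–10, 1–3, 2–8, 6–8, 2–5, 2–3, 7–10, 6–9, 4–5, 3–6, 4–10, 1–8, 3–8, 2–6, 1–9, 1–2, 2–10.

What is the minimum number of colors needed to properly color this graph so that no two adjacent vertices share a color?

5

1, 2, 3, 6, 8 are mutually adjacent (a clique of size 5), so at least 5 colors are needed.
5 colors suffice: color a → {2, 4, 7}; color b → {5, 6, 10}; color c → {1}; color d → {3, 9}; color e → {8}. Each edge has distinct colors on its endpoints.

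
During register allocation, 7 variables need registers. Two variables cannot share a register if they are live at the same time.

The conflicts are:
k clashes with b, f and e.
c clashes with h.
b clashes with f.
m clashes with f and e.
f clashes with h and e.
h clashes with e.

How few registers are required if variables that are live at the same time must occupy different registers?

3

m, f, e pairwise conflict, so at least 3 registers are needed.
3 registers suffice: k=3, c=1, b=2, m=3, f=1, h=3, e=2. No two conflicting variables share a register.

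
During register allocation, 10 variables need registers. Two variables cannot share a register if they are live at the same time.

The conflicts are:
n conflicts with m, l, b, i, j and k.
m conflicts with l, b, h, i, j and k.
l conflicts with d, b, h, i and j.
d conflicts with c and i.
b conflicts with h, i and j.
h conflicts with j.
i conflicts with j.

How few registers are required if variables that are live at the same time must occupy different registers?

n, m, l, b, i, j are mutually in conflict, so at least 6 registers are needed.
6 registers suffice: register 1 → {m, d}; register 2 → {l, c, k}; register 3 → {h, i}; register 4 → {b}; register 5 → {n}; register 6 → {j}. No two conflicting variables share a register.

6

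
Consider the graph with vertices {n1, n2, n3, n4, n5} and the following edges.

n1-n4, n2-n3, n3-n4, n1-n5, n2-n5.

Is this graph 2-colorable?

No

The cycle n2-n5-n1-n4-n3-n2 has odd length 5, so it cannot be 2-colored; at least 3 colors are needed.
So 2 colors are not enough.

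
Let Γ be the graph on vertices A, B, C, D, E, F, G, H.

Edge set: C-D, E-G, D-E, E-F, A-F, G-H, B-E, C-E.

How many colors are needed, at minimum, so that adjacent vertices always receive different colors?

3

C, D, E are pairwise adjacent, so at least 3 colors are needed.
3 colors suffice: color red → {A, E, H}; color blue → {B, D, F, G}; color green → {C}. No two adjacent vertices share a color.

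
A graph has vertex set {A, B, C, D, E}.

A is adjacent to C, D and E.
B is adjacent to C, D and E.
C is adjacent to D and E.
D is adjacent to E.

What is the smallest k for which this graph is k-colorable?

4

A, C, D, E are mutually adjacent (a clique of size 4), so at least 4 colors are needed.
One proper 4-coloring: A=4, B=4, C=3, D=2, E=1. Each edge has distinct colors on its endpoints.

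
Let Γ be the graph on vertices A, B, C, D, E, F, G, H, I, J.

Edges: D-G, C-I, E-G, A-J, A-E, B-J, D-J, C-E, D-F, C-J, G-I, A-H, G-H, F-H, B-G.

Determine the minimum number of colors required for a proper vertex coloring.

The cycle J-C-I-G-D-J has odd length 5, so it cannot be 2-colored; at least 3 colors are needed.
3 colors suffice: color 1 → {F, G, J}; color 2 → {A, B, C, D}; color 3 → {E, H, I}. Every edge joins two different colors.

3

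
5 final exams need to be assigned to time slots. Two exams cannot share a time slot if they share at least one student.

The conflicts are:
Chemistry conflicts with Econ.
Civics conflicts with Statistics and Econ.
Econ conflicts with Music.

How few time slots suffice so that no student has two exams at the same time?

2

Civics and Econ conflict, so at least 2 time slots are needed.
A valid assignment using 2 time slots: Chemistry=2, Civics=2, Statistics=1, Econ=1, Music=2. No two conflicting exams share a time slot.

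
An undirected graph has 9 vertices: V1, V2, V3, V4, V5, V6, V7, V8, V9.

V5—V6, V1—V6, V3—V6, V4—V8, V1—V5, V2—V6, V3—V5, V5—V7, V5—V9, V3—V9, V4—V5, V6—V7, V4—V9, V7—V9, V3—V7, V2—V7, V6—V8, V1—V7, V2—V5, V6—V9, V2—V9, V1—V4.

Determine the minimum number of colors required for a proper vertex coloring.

V2, V5, V6, V7, V9 are pairwise adjacent (a clique of size 5), so at least 5 colors are needed.
A valid assignment using 5 colors: V1=4, V2=5, V3=5, V4=1, V5=2, V6=1, V7=3, V8=2, V9=4. No two adjacent vertices share a color.

5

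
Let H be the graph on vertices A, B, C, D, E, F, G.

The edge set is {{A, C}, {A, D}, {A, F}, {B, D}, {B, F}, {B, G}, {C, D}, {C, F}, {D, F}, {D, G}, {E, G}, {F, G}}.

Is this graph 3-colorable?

B, D, F, G are pairwise adjacent (a clique of size 4), so at least 4 colors are needed.
So 3 colors are not enough.

No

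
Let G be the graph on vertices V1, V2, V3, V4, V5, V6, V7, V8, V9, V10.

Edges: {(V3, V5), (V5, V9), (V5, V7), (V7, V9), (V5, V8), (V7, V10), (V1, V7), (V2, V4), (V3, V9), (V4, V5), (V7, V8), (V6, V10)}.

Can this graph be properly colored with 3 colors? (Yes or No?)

Yes

The chromatic number is 3. V3, V5, V9 are pairwise adjacent, so at least 3 colors are needed.
One proper 3-coloring: V1=2, V2=2, V3=1, V4=1, V5=2, V6=1, V7=1, V8=3, V9=3, V10=2.
That is already a proper 3-coloring.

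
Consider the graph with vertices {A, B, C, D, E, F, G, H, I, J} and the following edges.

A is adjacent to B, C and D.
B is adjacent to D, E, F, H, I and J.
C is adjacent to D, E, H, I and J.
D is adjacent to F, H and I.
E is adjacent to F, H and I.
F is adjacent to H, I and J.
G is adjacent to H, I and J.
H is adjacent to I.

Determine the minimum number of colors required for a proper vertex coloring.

B, E, F, H, I are mutually adjacent (a clique of size 5), so at least 5 colors are needed.
5 colors suffice: color red → {A, I, J}; color blue → {H}; color green → {B, C, G}; color yellow → {F}; color purple → {D, E}. Each edge has distinct colors on its endpoints.

5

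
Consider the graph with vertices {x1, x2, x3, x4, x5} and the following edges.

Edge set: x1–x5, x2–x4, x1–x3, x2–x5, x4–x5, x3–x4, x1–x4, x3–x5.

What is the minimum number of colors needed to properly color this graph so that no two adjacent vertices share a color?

x1, x3, x4, x5 are pairwise adjacent (a clique of size 4), so at least 4 colors are needed.
4 colors suffice: color R → {x4}; color B → {x5}; color G → {x1, x2}; color Y → {x3}. No two adjacent vertices share a color.

4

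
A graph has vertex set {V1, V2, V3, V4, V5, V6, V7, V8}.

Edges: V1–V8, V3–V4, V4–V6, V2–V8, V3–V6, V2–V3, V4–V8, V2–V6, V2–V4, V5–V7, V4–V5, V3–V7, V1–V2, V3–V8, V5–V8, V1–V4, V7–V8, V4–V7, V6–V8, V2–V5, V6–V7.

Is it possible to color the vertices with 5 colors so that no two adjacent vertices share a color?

The chromatic number is 5. V3, V4, V6, V7, V8 form a clique, so at least 5 colors are needed.
5 colors suffice: V1=Y, V2=G, V3=Y, V4=B, V5=Y, V6=P, V7=G, V8=R.
That is already a proper 5-coloring.

Yes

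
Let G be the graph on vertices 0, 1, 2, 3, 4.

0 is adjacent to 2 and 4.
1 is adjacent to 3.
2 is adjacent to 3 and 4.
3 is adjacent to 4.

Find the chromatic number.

3

2, 3, 4 are pairwise adjacent, so at least 3 colors are needed.
3 colors suffice: color a → {0, 3}; color b → {1, 4}; color c → {2}. Each edge has distinct colors on its endpoints.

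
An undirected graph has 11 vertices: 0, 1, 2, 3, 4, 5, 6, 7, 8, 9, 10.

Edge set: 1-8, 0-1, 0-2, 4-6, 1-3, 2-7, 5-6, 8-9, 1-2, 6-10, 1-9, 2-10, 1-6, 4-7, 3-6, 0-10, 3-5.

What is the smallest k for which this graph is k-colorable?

3

1, 3, 6 are mutually adjacent, so at least 3 colors are needed.
3 colors suffice: color a → {1, 5, 7, 10}; color b → {2, 6, 8}; color c → {0, 3, 4, 9}. Each edge has distinct colors on its endpoints.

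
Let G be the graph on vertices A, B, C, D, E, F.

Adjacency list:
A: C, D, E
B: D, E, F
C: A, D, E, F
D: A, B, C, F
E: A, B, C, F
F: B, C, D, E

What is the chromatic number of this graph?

3

A, C, E form a triangle, so at least 3 colors are needed.
3 colors suffice: A=blue, B=green, C=green, D=red, E=red, F=blue. No two adjacent vertices share a color.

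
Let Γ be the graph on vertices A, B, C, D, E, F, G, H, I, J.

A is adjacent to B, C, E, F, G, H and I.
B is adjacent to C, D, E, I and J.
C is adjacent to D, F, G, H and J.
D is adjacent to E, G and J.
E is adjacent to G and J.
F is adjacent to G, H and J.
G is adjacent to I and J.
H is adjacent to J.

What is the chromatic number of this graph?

4

A, C, F, H form a clique, so at least 4 colors are needed.
A valid assignment using 4 colors: A=1, B=3, C=2, D=4, E=2, F=4, G=3, H=3, I=2, J=1. No two adjacent vertices share a color.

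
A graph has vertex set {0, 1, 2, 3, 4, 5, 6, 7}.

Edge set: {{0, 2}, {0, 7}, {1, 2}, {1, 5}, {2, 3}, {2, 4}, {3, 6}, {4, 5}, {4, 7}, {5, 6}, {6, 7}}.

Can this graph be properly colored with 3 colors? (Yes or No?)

The chromatic number is 3. The cycle 2-0-7-6-3-2 has odd length 5, so it cannot be 2-colored; at least 3 colors are needed.
3 colors suffice: color red → {2, 5, 7}; color blue → {0, 1, 4, 6}; color green → {3}.
That is already a proper 3-coloring.

Yes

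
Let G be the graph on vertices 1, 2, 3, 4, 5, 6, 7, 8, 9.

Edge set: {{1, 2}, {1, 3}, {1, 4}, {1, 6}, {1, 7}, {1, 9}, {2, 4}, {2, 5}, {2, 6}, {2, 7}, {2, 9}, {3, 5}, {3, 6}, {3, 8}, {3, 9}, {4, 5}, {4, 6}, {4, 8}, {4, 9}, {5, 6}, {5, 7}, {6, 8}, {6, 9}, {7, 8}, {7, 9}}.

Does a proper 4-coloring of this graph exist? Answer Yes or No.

No

1, 2, 4, 6, 9 form a clique, so at least 5 colors are needed.
So 4 colors are not enough.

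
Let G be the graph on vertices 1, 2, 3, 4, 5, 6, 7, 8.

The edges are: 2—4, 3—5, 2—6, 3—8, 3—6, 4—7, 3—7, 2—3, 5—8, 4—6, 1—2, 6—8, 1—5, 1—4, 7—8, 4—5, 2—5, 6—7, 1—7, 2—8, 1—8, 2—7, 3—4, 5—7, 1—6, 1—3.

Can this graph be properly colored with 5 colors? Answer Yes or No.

1, 2, 3, 6, 7, 8 form a clique, so at least 6 colors are needed.
So 5 colors are not enough.

No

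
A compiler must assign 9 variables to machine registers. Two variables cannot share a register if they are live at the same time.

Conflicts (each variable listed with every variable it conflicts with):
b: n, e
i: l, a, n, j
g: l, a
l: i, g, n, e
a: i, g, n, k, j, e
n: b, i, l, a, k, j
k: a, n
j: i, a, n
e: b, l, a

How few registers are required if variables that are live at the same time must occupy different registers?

i, a, n, j are mutually in conflict, so at least 4 registers are needed.
4 registers suffice: b=2, i=3, g=1, l=2, a=2, n=1, k=3, j=4, e=1. Each listed conflict is separated.

4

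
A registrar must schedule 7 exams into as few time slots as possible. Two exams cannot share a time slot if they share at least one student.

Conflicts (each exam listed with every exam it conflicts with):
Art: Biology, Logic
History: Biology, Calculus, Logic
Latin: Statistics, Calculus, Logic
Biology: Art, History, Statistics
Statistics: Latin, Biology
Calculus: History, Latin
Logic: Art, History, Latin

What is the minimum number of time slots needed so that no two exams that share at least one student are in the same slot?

3

The cycle Art-Logic-Latin-Statistics-Biology-Art has odd length 5, so it cannot be 2-colored; at least 3 time slots are needed.
3 time slots suffice: time slot 1 → {Art, History, Latin}; time slot 2 → {Biology, Calculus, Logic}; time slot 3 → {Statistics}. Every pair that conflicts lands in different time slots.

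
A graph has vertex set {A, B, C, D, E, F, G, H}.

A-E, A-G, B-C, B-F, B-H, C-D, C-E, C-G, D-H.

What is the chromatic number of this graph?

2

B and F are adjacent, so at least 2 colors are needed.
2 colors suffice: color red → {A, C, F, H}; color blue → {B, D, E, G}. No two adjacent vertices share a color.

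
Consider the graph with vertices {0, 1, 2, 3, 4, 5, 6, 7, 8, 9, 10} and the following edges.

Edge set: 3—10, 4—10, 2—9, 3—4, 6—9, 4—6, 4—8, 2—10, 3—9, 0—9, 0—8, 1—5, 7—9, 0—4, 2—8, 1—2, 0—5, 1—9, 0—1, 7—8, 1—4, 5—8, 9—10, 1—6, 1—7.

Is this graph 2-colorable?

No

0, 1, 9 are mutually adjacent, so at least 3 colors are needed.
So 2 colors are not enough.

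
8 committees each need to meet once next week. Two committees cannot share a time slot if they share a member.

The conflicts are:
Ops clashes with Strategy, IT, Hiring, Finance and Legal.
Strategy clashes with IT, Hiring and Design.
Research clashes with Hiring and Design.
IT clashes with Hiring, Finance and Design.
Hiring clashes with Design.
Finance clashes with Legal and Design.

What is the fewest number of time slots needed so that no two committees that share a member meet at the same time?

4

Ops, Strategy, IT, Hiring all conflict with each other, so at least 4 time slots are needed.
4 time slots suffice: Ops=2, Strategy=4, Research=1, IT=1, Hiring=3, Finance=3, Legal=1, Design=2. Each listed conflict is separated.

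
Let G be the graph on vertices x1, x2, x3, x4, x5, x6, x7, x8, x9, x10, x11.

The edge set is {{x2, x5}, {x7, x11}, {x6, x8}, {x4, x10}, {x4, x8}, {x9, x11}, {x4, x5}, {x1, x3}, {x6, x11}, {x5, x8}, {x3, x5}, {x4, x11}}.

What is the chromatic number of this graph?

x4, x5, x8 are mutually adjacent, so at least 3 colors are needed.
3 colors suffice: color 1 → {x1, x5, x10, x11}; color 2 → {x2, x3, x4, x6, x7, x9}; color 3 → {x8}. No two adjacent vertices share a color.

3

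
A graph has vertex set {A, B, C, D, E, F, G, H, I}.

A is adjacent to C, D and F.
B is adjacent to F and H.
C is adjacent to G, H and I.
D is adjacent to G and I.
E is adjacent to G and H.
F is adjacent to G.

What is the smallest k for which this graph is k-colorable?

3

The cycle A-F-B-H-C-A has odd length 5, so it cannot be 2-colored; at least 3 colors are needed.
One proper 3-coloring: A=blue, B=green, C=red, D=red, E=red, F=red, G=blue, H=blue, I=blue. Each edge has distinct colors on its endpoints.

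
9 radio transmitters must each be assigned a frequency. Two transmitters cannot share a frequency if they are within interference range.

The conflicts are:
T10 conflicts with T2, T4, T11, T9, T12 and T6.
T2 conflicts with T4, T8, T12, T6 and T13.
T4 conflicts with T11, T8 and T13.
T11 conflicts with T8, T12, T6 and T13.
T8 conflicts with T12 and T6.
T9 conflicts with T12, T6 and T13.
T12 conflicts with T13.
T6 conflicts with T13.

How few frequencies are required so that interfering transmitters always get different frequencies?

T9, T12, T13 all conflict with each other, so at least 3 frequencies are needed.
3 frequencies suffice: frequency 1 → {T4, T12, T6}; frequency 2 → {T10, T8, T13}; frequency 3 → {T2, T11, T9}. Every pair that conflicts lands in different frequencies.

3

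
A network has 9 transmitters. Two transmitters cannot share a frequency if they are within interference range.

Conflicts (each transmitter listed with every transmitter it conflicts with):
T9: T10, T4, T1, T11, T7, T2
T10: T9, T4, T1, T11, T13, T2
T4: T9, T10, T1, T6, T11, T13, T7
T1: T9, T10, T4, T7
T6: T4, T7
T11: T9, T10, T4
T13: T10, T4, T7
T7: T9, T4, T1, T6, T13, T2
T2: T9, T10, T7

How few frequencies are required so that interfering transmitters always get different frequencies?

T9, T10, T4, T1 all conflict with each other, so at least 4 frequencies are needed.
A valid assignment using 4 frequencies: T9=2, T10=3, T4=1, T1=4, T6=2, T11=4, T13=2, T7=3, T2=1. Every pair that conflicts lands in different frequencies.

4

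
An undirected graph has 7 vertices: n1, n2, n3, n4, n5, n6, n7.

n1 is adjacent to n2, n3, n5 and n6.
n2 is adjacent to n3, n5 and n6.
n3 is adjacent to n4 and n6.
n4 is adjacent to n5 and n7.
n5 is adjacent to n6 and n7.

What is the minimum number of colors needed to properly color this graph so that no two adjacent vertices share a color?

n1, n2, n3, n6 are pairwise adjacent (a clique of size 4), so at least 4 colors are needed.
One proper 4-coloring: n1=blue, n2=yellow, n3=red, n4=blue, n5=red, n6=green, n7=green. Each edge has distinct colors on its endpoints.

4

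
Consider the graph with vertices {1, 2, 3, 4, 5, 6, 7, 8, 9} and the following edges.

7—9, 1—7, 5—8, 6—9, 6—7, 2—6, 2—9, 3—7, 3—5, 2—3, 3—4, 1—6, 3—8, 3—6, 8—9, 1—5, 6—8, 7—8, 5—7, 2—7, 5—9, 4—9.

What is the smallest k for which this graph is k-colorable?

4

5, 7, 8, 9 are mutually adjacent (a clique of size 4), so at least 4 colors are needed.
4 colors suffice: color red → {4, 7}; color blue → {1, 3, 9}; color green → {5, 6}; color yellow → {2, 8}. Every edge joins two different colors.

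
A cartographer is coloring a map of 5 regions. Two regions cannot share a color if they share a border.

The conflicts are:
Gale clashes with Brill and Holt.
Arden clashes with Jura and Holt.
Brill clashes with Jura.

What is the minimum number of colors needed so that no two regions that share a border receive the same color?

3

The cycle Arden-Holt-Gale-Brill-Jura-Arden has odd length 5, so it cannot be 2-colored; at least 3 colors are needed.
3 colors suffice: color 1 → {Gale, Jura}; color 2 → {Brill, Holt}; color 3 → {Arden}. Each listed conflict is separated.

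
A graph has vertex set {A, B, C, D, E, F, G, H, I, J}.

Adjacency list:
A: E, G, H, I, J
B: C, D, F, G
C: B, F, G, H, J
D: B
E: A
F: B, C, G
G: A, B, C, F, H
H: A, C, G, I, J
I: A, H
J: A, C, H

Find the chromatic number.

4

B, C, F, G are mutually adjacent (a clique of size 4), so at least 4 colors are needed.
4 colors suffice: color 1 → {A, C, D}; color 2 → {E, G, I, J}; color 3 → {B, H}; color 4 → {F}. No two adjacent vertices share a color.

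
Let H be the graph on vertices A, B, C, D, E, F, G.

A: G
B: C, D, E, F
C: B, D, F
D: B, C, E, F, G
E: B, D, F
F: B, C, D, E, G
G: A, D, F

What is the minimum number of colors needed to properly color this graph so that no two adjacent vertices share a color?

B, D, E, F are mutually adjacent (a clique of size 4), so at least 4 colors are needed.
4 colors suffice: color red → {A, F}; color blue → {D}; color green → {B, G}; color yellow → {C, E}. Each edge has distinct colors on its endpoints.

4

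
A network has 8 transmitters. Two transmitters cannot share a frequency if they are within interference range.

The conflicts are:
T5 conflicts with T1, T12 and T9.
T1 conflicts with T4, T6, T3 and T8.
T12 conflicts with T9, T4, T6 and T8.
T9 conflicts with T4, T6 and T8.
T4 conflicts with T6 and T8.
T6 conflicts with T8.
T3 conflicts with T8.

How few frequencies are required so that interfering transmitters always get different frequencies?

5

T12, T9, T4, T6, T8 pairwise conflict, so at least 5 frequencies are needed.
5 frequencies suffice: frequency 1 → {T5, T8}; frequency 2 → {T1, T9}; frequency 3 → {T12, T3}; frequency 4 → {T4}; frequency 5 → {T6}. No two conflicting transmitters share a frequency.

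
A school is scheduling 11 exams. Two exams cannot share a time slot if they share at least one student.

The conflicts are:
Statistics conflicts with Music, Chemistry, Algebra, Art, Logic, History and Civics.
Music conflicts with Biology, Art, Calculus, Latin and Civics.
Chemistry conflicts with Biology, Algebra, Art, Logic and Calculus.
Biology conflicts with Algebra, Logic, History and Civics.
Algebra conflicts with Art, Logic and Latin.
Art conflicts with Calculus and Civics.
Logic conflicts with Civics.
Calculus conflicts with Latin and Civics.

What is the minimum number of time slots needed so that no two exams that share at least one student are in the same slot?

Chemistry, Biology, Algebra, Logic all conflict with each other, so at least 4 time slots are needed.
Using 4 time slots: Statistics=1, Music=2, Chemistry=2, Biology=1, Algebra=4, Art=3, Logic=3, Calculus=1, Latin=3, History=2, Civics=4. Each listed conflict is separated.

4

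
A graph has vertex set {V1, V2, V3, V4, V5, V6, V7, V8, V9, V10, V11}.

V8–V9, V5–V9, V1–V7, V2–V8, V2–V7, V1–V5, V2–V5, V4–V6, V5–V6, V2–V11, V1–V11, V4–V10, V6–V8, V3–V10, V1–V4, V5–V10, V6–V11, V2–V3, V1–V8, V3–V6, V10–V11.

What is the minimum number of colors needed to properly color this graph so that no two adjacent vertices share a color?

V2 and V7 are adjacent, so at least 2 colors are needed.
2 colors suffice: V1=1, V2=1, V3=2, V4=2, V5=2, V6=1, V7=2, V8=2, V9=1, V10=1, V11=2. Every edge joins two different colors.

2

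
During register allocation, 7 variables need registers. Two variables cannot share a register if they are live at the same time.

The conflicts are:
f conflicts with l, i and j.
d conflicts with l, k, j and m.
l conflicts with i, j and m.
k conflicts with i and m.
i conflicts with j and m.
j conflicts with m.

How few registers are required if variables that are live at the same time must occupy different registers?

d, l, j, m are mutually in conflict, so at least 4 registers are needed.
Using 4 registers: f=4, d=2, l=3, k=1, i=2, j=1, m=4. No two conflicting variables share a register.

4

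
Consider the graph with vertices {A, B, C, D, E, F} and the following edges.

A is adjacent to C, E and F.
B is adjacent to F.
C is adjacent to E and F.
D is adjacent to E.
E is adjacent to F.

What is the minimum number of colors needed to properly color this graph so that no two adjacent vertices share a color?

4

A, C, E, F are pairwise adjacent (a clique of size 4), so at least 4 colors are needed.
4 colors suffice: A=green, B=red, C=yellow, D=blue, E=red, F=blue. Each edge has distinct colors on its endpoints.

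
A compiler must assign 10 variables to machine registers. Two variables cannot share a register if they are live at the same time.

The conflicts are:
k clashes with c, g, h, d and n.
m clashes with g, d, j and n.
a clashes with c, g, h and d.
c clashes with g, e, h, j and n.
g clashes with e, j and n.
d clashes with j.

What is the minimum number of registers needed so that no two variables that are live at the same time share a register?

4

k, c, g, n pairwise conflict, so at least 4 registers are needed.
Using 4 registers: k=3, m=1, a=3, c=1, g=2, e=3, h=2, d=2, j=3, n=4. No two conflicting variables share a register.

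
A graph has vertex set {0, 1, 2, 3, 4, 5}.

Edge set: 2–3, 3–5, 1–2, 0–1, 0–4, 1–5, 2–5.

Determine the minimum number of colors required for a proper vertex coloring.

1, 2, 5 are mutually adjacent, so at least 3 colors are needed.
3 colors suffice: color a → {0, 5}; color b → {1, 3, 4}; color c → {2}. No two adjacent vertices share a color.

3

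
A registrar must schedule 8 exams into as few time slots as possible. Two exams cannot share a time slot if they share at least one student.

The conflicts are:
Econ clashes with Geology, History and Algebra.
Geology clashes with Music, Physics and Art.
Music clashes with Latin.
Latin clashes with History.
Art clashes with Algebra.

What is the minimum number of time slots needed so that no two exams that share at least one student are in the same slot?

3

The cycle Music-Latin-History-Econ-Geology-Music has odd length 5, so it cannot be 2-colored; at least 3 time slots are needed.
Using 3 time slots: Econ=2, Geology=1, Music=3, Latin=2, Physics=2, History=1, Art=2, Algebra=1. Each listed conflict is separated.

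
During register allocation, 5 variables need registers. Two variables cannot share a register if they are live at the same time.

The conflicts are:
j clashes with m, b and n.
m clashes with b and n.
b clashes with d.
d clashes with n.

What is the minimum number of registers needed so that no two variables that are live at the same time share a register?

3

j, m, b pairwise conflict, so at least 3 registers are needed.
A valid assignment using 3 registers: j=3, m=2, b=1, d=2, n=1. Each listed conflict is separated.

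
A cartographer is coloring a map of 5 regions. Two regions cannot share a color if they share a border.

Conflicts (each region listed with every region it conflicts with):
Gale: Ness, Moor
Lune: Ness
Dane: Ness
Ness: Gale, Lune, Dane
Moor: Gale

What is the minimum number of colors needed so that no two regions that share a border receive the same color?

Lune and Ness conflict, so at least 2 colors are needed.
2 colors suffice: color 1 → {Ness, Moor}; color 2 → {Gale, Lune, Dane}. Every pair that conflicts lands in different colors.

2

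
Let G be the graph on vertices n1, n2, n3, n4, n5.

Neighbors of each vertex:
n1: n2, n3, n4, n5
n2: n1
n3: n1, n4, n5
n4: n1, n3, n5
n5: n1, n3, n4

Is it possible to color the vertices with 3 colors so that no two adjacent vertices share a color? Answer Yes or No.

No

n1, n3, n4, n5 form a clique, so at least 4 colors are needed.
So 3 colors are not enough.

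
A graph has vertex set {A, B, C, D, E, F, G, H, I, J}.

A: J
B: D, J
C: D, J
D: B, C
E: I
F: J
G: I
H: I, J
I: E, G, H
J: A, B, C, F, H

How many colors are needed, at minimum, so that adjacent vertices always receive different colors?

2

F and J are adjacent, so at least 2 colors are needed.
2 colors suffice: A=2, B=2, C=2, D=1, E=2, F=2, G=2, H=2, I=1, J=1. No two adjacent vertices share a color.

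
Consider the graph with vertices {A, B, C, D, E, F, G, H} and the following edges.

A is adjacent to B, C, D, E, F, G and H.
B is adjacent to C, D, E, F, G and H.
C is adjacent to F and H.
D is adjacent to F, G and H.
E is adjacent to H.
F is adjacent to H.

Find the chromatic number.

5

A, B, D, F, H are pairwise adjacent (a clique of size 5), so at least 5 colors are needed.
5 colors suffice: color 1 → {A}; color 2 → {B}; color 3 → {G, H}; color 4 → {E, F}; color 5 → {C, D}. Every edge joins two different colors.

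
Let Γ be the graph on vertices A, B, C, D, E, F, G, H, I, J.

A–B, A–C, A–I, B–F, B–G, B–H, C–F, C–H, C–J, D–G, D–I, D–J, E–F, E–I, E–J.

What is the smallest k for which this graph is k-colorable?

The cycle I-D-G-B-A-I has odd length 5, so it cannot be 2-colored; at least 3 colors are needed.
3 colors suffice: color 1 → {B, C, I}; color 2 → {A, F, G, H, J}; color 3 → {D, E}. No two adjacent vertices share a color.

3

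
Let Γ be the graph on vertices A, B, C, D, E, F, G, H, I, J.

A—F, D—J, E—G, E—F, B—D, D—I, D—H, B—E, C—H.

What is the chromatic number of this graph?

2

C and H are adjacent, so at least 2 colors are needed.
2 colors suffice: color red → {A, C, D, E}; color blue → {B, F, G, H, I, J}. No two adjacent vertices share a color.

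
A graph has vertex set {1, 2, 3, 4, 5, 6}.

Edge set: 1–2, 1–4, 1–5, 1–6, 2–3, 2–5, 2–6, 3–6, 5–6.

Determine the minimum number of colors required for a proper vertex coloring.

4

1, 2, 5, 6 are mutually adjacent (a clique of size 4), so at least 4 colors are needed.
One proper 4-coloring: 1=blue, 2=red, 3=blue, 4=red, 5=yellow, 6=green. Every edge joins two different colors.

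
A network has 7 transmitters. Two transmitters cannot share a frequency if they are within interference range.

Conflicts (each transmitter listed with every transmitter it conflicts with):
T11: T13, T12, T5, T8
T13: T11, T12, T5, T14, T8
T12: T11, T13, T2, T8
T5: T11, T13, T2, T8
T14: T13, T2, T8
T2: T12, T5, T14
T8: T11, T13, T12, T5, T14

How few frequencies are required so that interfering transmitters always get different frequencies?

4

T11, T13, T5, T8 are mutually in conflict, so at least 4 frequencies are needed.
4 frequencies suffice: frequency 1 → {T13, T2}; frequency 2 → {T8}; frequency 3 → {T12, T5, T14}; frequency 4 → {T11}. Every pair that conflicts lands in different frequencies.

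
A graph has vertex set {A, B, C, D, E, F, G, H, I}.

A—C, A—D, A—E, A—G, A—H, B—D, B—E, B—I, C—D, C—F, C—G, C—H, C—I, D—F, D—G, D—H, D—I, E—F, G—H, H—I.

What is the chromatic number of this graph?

5

A, C, D, G, H form a clique, so at least 5 colors are needed.
5 colors suffice: A=4, B=2, C=2, D=1, E=1, F=3, G=5, H=3, I=4. Every edge joins two different colors.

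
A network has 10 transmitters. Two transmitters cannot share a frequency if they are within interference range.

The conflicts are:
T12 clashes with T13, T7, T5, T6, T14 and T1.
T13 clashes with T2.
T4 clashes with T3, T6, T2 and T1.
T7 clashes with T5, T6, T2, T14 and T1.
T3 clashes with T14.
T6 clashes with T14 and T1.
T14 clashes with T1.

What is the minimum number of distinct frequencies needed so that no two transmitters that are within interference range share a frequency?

T12, T7, T6, T14, T1 are mutually in conflict, so at least 5 frequencies are needed.
5 frequencies suffice: frequency 1 → {T13, T4, T7}; frequency 2 → {T12, T3, T2}; frequency 3 → {T5, T6}; frequency 4 → {T1}; frequency 5 → {T14}. Every pair that conflicts lands in different frequencies.

5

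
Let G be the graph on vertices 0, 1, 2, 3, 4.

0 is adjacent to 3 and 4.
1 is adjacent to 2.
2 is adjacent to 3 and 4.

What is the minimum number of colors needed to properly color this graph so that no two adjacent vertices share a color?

2 and 4 are adjacent, so at least 2 colors are needed.
2 colors suffice: color red → {0, 2}; color blue → {1, 3, 4}. Each edge has distinct colors on its endpoints.

2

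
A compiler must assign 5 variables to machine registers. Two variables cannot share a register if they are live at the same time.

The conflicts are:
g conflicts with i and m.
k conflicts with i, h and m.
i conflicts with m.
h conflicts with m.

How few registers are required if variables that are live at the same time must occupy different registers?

k, h, m pairwise conflict, so at least 3 registers are needed.
A valid assignment using 3 registers: g=3, k=3, i=2, h=2, m=1. Every pair that conflicts lands in different registers.

3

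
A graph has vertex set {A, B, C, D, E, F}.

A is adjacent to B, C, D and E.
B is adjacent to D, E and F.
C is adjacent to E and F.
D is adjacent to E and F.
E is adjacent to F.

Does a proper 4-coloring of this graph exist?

The chromatic number is 4. B, D, E, F form a clique, so at least 4 colors are needed.
4 colors suffice: color 1 → {E}; color 2 → {C, D}; color 3 → {A, F}; color 4 → {B}.
That is already a proper 4-coloring.

Yes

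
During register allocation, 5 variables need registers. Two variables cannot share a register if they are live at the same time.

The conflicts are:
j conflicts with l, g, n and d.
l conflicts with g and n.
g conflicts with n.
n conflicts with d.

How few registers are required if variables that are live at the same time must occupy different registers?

4

j, l, g, n all conflict with each other, so at least 4 registers are needed.
4 registers suffice: register 1 → {n}; register 2 → {j}; register 3 → {g, d}; register 4 → {l}. Every pair that conflicts lands in different registers.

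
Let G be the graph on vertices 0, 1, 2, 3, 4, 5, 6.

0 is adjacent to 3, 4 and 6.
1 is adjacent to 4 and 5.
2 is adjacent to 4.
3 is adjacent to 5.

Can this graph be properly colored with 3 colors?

The chromatic number is 3. The cycle 3-5-1-4-0-3 has odd length 5, so it cannot be 2-colored; at least 3 colors are needed.
One proper 3-coloring: 0=b, 1=b, 2=b, 3=c, 4=a, 5=a, 6=a.
That is already a proper 3-coloring.

Yes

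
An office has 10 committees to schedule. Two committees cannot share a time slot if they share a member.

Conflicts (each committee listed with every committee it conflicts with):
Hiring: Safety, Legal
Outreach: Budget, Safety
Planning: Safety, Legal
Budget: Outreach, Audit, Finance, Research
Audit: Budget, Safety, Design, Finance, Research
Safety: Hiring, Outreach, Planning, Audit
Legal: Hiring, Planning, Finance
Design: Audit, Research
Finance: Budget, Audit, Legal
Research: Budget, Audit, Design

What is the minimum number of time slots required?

3

Budget, Audit, Finance are mutually in conflict, so at least 3 time slots are needed.
3 time slots suffice: Hiring=3, Outreach=1, Planning=3, Budget=2, Audit=1, Safety=2, Legal=1, Design=2, Finance=3, Research=3. Each listed conflict is separated.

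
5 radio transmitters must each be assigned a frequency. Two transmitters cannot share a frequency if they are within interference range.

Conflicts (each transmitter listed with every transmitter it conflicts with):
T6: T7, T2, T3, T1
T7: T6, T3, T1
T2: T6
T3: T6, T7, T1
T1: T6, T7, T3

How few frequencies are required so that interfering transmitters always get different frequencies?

4

T6, T7, T3, T1 pairwise conflict, so at least 4 frequencies are needed.
4 frequencies suffice: T6=1, T7=4, T2=2, T3=3, T1=2. Each listed conflict is separated.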